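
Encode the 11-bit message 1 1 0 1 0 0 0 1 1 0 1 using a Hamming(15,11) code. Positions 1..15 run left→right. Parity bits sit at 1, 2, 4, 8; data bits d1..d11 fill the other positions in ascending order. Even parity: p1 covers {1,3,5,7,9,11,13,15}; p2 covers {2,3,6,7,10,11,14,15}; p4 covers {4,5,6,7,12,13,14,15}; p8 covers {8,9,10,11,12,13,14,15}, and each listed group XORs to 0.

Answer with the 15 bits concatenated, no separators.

111110110001101

Place data at non-parity positions: p1 p2 1 p4 1 0 1 p8 0 0 0 1 1 0 1
p1 (pos 1,3,5,7,9,11,13,15): XOR of data positions = 1⊕1⊕1⊕0⊕0⊕1⊕1 = 1
p2 (pos 2,3,6,7,10,11,14,15): XOR of data positions = 1⊕0⊕1⊕0⊕0⊕0⊕1 = 1
p4 (pos 4,5,6,7,12,13,14,15): XOR of data positions = 1⊕0⊕1⊕1⊕1⊕0⊕1 = 1
p8 (pos 8,9,10,11,12,13,14,15): XOR of data positions = 0⊕0⊕0⊕1⊕1⊕0⊕1 = 1
Codeword: 111110110001101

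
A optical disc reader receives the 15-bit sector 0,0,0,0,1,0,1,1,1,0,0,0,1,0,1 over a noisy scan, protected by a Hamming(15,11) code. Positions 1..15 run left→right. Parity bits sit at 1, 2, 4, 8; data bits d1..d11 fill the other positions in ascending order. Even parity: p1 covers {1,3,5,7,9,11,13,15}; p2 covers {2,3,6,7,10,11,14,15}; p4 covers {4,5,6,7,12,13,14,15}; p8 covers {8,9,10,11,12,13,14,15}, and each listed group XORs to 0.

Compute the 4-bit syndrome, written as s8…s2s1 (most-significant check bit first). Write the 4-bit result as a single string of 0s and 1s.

0001

s1 (pos 1,3,5,7,9,11,13,15): 0⊕0⊕1⊕1⊕1⊕0⊕1⊕1 = 1
s2 (pos 2,3,6,7,10,11,14,15): 0⊕0⊕0⊕1⊕0⊕0⊕0⊕1 = 0
s4 (pos 4,5,6,7,12,13,14,15): 0⊕1⊕0⊕1⊕0⊕1⊕0⊕1 = 0
s8 (pos 8,9,10,11,12,13,14,15): 1⊕1⊕0⊕0⊕0⊕1⊕0⊕1 = 0
Syndrome s8…s1 = 0001 → error at position 1.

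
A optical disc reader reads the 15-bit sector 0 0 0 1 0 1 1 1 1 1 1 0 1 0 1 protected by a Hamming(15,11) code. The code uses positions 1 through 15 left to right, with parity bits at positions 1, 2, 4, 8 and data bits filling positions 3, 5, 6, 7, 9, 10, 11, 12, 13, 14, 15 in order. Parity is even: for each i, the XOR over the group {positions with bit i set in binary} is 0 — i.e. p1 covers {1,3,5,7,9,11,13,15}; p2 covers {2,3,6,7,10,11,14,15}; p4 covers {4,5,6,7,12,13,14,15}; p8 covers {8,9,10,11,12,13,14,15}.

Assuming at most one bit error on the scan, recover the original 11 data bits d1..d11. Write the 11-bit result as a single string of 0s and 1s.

00101110101

s1 (pos 1,3,5,7,9,11,13,15): 0⊕0⊕0⊕1⊕1⊕1⊕1⊕1 = 1
s2 (pos 2,3,6,7,10,11,14,15): 0⊕0⊕1⊕1⊕1⊕1⊕0⊕1 = 1
s4 (pos 4,5,6,7,12,13,14,15): 1⊕0⊕1⊕1⊕0⊕1⊕0⊕1 = 1
s8 (pos 8,9,10,11,12,13,14,15): 1⊕1⊕1⊕1⊕0⊕1⊕0⊕1 = 0
Syndrome s8…s1 = 0111 → error at position 7.
Flip position 7: 000101111110101 → 000101011110101
Read data bits from positions 3,5,6,7,9,10,11,12,13,14,15: 00101110101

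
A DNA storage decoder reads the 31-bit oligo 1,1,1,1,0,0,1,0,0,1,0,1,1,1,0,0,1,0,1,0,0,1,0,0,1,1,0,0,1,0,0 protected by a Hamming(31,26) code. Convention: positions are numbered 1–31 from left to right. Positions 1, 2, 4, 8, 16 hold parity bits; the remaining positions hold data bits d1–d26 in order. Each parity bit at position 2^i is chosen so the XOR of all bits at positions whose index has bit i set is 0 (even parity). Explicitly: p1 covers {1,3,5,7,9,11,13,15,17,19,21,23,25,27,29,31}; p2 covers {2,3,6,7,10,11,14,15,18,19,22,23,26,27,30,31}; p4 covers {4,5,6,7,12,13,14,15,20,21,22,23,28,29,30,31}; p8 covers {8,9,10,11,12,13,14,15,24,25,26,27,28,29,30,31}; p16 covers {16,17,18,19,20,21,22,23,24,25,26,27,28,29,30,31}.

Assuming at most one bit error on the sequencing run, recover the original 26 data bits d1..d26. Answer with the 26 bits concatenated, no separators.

s1 (pos 1,3,5,7,9,11,13,15,17,19,21,23,25,27,29,31): 1⊕1⊕0⊕1⊕0⊕0⊕1⊕0⊕1⊕1⊕0⊕0⊕1⊕0⊕1⊕0 = 0
s2 (pos 2,3,6,7,10,11,14,15,18,19,22,23,26,27,30,31): 1⊕1⊕0⊕1⊕1⊕0⊕1⊕0⊕0⊕1⊕1⊕0⊕1⊕0⊕0⊕0 = 0
s4 (pos 4,5,6,7,12,13,14,15,20,21,22,23,28,29,30,31): 1⊕0⊕0⊕1⊕1⊕1⊕1⊕0⊕0⊕0⊕1⊕0⊕0⊕1⊕0⊕0 = 1
s8 (pos 8,9,10,11,12,13,14,15,24,25,26,27,28,29,30,31): 0⊕0⊕1⊕0⊕1⊕1⊕1⊕0⊕0⊕1⊕1⊕0⊕0⊕1⊕0⊕0 = 1
s16 (pos 16,17,18,19,20,21,22,23,24,25,26,27,28,29,30,31): 0⊕1⊕0⊕1⊕0⊕0⊕1⊕0⊕0⊕1⊕1⊕0⊕0⊕1⊕0⊕0 = 0
Syndrome s16…s1 = 01100 → error at position 12.
Flip position 12: 1111001001011100101001001100100 → 1111001001001100101001001100100
Read data bits from positions 3,5,6,7,9,10,11,12,13,14,15,17,18,19,20,21,22,23,24,25,26,27,28,29,30,31: 10010100110101001001100100

10010100110101001001100100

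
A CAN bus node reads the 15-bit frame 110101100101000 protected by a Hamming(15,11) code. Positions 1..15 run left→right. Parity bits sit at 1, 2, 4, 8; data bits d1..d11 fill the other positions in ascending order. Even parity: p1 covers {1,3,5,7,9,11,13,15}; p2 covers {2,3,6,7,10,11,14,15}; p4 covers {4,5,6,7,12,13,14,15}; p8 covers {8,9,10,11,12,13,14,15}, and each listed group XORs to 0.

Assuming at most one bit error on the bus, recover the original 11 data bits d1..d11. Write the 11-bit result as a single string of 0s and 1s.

00110101000

s1 (pos 1,3,5,7,9,11,13,15): 1⊕0⊕0⊕1⊕0⊕0⊕0⊕0 = 0
s2 (pos 2,3,6,7,10,11,14,15): 1⊕0⊕1⊕1⊕1⊕0⊕0⊕0 = 0
s4 (pos 4,5,6,7,12,13,14,15): 1⊕0⊕1⊕1⊕1⊕0⊕0⊕0 = 0
s8 (pos 8,9,10,11,12,13,14,15): 0⊕0⊕1⊕0⊕1⊕0⊕0⊕0 = 0
Syndrome s8…s1 = 0000 → no error.
Read data bits from positions 3,5,6,7,9,10,11,12,13,14,15: 00110101000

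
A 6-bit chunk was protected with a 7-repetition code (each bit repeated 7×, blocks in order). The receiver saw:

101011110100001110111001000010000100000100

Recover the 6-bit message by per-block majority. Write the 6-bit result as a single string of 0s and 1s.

Block 1 (1010111): 5 ones → 1
Block 2 (1010000): 2 ones → 0
Block 3 (1110111): 6 ones → 1
Block 4 (0010000): 1 one → 0
Block 5 (1000010): 2 ones → 0
Block 6 (0000100): 1 one → 0

101000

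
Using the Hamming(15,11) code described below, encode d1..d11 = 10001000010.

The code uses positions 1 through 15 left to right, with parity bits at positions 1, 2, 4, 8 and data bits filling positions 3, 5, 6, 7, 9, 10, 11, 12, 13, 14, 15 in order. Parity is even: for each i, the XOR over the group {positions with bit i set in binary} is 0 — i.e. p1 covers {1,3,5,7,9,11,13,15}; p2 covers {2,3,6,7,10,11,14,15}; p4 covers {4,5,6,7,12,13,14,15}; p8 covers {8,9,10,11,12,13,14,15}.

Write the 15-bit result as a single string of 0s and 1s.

Place data at non-parity positions: p1 p2 1 p4 0 0 0 p8 1 0 0 0 0 1 0
p1 (pos 1,3,5,7,9,11,13,15): XOR of data positions = 1⊕0⊕0⊕1⊕0⊕0⊕0 = 0
p2 (pos 2,3,6,7,10,11,14,15): XOR of data positions = 1⊕0⊕0⊕0⊕0⊕1⊕0 = 0
p4 (pos 4,5,6,7,12,13,14,15): XOR of data positions = 0⊕0⊕0⊕0⊕0⊕1⊕0 = 1
p8 (pos 8,9,10,11,12,13,14,15): XOR of data positions = 1⊕0⊕0⊕0⊕0⊕1⊕0 = 0
Codeword: 001100001000010

001100001000010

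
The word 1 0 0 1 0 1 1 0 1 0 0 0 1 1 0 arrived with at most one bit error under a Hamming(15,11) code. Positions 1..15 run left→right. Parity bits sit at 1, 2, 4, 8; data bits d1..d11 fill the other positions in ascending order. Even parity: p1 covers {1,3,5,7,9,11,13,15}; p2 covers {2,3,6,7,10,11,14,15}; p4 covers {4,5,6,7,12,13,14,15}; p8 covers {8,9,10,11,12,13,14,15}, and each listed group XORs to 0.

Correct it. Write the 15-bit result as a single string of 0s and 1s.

100101101000100

s1 (pos 1,3,5,7,9,11,13,15): 1⊕0⊕0⊕1⊕1⊕0⊕1⊕0 = 0
s2 (pos 2,3,6,7,10,11,14,15): 0⊕0⊕1⊕1⊕0⊕0⊕1⊕0 = 1
s4 (pos 4,5,6,7,12,13,14,15): 1⊕0⊕1⊕1⊕0⊕1⊕1⊕0 = 1
s8 (pos 8,9,10,11,12,13,14,15): 0⊕1⊕0⊕0⊕0⊕1⊕1⊕0 = 1
Syndrome s8…s1 = 1110 → error at position 14.
Flip position 14: 100101101000110 → 100101101000100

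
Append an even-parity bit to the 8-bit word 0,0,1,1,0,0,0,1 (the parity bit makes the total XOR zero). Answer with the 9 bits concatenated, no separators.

XOR of the 8 data bits: 0⊕0⊕1⊕1⊕0⊕0⊕0⊕1 = 1
Parity bit = 1 (so all 9 bits XOR to 0).

001100011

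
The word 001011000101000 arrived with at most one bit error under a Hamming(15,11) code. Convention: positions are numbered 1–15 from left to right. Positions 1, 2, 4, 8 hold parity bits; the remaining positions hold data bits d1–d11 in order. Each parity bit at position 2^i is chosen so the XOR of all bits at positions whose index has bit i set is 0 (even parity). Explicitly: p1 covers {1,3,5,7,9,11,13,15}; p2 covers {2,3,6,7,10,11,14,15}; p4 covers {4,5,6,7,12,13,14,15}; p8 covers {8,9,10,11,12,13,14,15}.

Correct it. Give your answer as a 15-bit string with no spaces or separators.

s1 (pos 1,3,5,7,9,11,13,15): 0⊕1⊕1⊕0⊕0⊕0⊕0⊕0 = 0
s2 (pos 2,3,6,7,10,11,14,15): 0⊕1⊕1⊕0⊕1⊕0⊕0⊕0 = 1
s4 (pos 4,5,6,7,12,13,14,15): 0⊕1⊕1⊕0⊕1⊕0⊕0⊕0 = 1
s8 (pos 8,9,10,11,12,13,14,15): 0⊕0⊕1⊕0⊕1⊕0⊕0⊕0 = 0
Syndrome s8…s1 = 0110 → error at position 6.
Flip position 6: 001011000101000 → 001010000101000

001010000101000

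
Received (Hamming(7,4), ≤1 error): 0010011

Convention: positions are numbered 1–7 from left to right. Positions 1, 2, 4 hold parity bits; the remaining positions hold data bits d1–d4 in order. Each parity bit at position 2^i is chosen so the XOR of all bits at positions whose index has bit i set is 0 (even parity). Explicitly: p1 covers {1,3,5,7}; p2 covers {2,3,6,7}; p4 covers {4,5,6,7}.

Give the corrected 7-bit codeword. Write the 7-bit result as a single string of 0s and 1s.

s1 (pos 1,3,5,7): 0⊕1⊕0⊕1 = 0
s2 (pos 2,3,6,7): 0⊕1⊕1⊕1 = 1
s4 (pos 4,5,6,7): 0⊕0⊕1⊕1 = 0
Syndrome s4…s1 = 010 → error at position 2.
Flip position 2: 0010011 → 0110011

0110011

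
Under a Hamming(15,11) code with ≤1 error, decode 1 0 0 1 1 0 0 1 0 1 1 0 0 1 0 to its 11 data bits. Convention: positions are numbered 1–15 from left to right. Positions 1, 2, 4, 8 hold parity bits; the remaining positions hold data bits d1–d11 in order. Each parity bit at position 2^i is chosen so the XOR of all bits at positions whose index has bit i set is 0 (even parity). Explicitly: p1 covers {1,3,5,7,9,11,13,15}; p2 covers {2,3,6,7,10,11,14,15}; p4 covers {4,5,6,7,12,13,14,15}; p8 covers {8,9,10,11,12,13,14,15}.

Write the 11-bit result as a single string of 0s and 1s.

01010110010

s1 (pos 1,3,5,7,9,11,13,15): 1⊕0⊕1⊕0⊕0⊕1⊕0⊕0 = 1
s2 (pos 2,3,6,7,10,11,14,15): 0⊕0⊕0⊕0⊕1⊕1⊕1⊕0 = 1
s4 (pos 4,5,6,7,12,13,14,15): 1⊕1⊕0⊕0⊕0⊕0⊕1⊕0 = 1
s8 (pos 8,9,10,11,12,13,14,15): 1⊕0⊕1⊕1⊕0⊕0⊕1⊕0 = 0
Syndrome s8…s1 = 0111 → error at position 7.
Flip position 7: 100110010110010 → 100110110110010
Read data bits from positions 3,5,6,7,9,10,11,12,13,14,15: 01010110010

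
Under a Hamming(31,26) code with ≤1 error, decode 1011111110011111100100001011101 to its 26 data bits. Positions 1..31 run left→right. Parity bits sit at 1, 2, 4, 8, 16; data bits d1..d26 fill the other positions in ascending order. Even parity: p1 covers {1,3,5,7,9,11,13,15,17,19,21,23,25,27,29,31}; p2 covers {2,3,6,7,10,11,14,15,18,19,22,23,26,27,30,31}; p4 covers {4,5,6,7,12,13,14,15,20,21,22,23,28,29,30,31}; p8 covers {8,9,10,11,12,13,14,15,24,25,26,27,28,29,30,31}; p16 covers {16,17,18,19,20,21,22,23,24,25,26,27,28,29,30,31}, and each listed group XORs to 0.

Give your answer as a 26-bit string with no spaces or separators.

s1 (pos 1,3,5,7,9,11,13,15,17,19,21,23,25,27,29,31): 1⊕1⊕1⊕1⊕1⊕0⊕1⊕1⊕1⊕0⊕0⊕0⊕1⊕1⊕1⊕1 = 0
s2 (pos 2,3,6,7,10,11,14,15,18,19,22,23,26,27,30,31): 0⊕1⊕1⊕1⊕0⊕0⊕1⊕1⊕0⊕0⊕0⊕0⊕0⊕1⊕0⊕1 = 1
s4 (pos 4,5,6,7,12,13,14,15,20,21,22,23,28,29,30,31): 1⊕1⊕1⊕1⊕1⊕1⊕1⊕1⊕1⊕0⊕0⊕0⊕1⊕1⊕0⊕1 = 0
s8 (pos 8,9,10,11,12,13,14,15,24,25,26,27,28,29,30,31): 1⊕1⊕0⊕0⊕1⊕1⊕1⊕1⊕0⊕1⊕0⊕1⊕1⊕1⊕0⊕1 = 1
s16 (pos 16,17,18,19,20,21,22,23,24,25,26,27,28,29,30,31): 1⊕1⊕0⊕0⊕1⊕0⊕0⊕0⊕0⊕1⊕0⊕1⊕1⊕1⊕0⊕1 = 0
Syndrome s16…s1 = 01010 → error at position 10.
Flip position 10: 1011111110011111100100001011101 → 1011111111011111100100001011101
Read data bits from positions 3,5,6,7,9,10,11,12,13,14,15,17,18,19,20,21,22,23,24,25,26,27,28,29,30,31: 11111101111100100001011101

11111101111100100001011101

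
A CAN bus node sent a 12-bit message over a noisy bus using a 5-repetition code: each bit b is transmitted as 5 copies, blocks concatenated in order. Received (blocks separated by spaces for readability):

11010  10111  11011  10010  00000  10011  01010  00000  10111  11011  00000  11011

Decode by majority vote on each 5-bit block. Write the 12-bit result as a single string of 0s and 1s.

111001001101

Block 1 (11010): 3 ones → 1
Block 2 (10111): 4 ones → 1
Block 3 (11011): 4 ones → 1
Block 4 (10010): 2 ones → 0
Block 5 (00000): 0 ones → 0
Block 6 (10011): 3 ones → 1
Block 7 (01010): 2 ones → 0
Block 8 (00000): 0 ones → 0
Block 9 (10111): 4 ones → 1
Block 10 (11011): 4 ones → 1
Block 11 (00000): 0 ones → 0
Block 12 (11011): 4 ones → 1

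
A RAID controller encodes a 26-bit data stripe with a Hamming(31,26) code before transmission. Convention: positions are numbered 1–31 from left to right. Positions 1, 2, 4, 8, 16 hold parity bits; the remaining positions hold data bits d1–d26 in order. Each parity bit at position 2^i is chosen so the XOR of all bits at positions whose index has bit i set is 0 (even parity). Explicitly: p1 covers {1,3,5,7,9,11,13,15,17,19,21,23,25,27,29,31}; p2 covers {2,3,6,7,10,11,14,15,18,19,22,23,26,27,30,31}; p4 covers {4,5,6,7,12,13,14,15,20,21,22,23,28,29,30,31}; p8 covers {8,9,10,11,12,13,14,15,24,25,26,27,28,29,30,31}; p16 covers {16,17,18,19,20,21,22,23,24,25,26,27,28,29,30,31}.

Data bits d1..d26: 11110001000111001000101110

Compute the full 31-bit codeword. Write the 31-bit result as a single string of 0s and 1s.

Place data at non-parity positions: p1 p2 1 p4 1 1 1 p8 0 0 0 1 0 0 0 p16 1 1 1 0 0 1 0 0 0 1 0 1 1 1 0
p1 (pos 1,3,5,7,9,11,13,15,17,19,21,23,25,27,29,31): XOR of data positions = 1⊕1⊕1⊕0⊕0⊕0⊕0⊕1⊕1⊕0⊕0⊕0⊕0⊕1⊕0 = 0
p2 (pos 2,3,6,7,10,11,14,15,18,19,22,23,26,27,30,31): XOR of data positions = 1⊕1⊕1⊕0⊕0⊕0⊕0⊕1⊕1⊕1⊕0⊕1⊕0⊕1⊕0 = 0
p4 (pos 4,5,6,7,12,13,14,15,20,21,22,23,28,29,30,31): XOR of data positions = 1⊕1⊕1⊕1⊕0⊕0⊕0⊕0⊕0⊕1⊕0⊕1⊕1⊕1⊕0 = 0
p8 (pos 8,9,10,11,12,13,14,15,24,25,26,27,28,29,30,31): XOR of data positions = 0⊕0⊕0⊕1⊕0⊕0⊕0⊕0⊕0⊕1⊕0⊕1⊕1⊕1⊕0 = 1
p16 (pos 16,17,18,19,20,21,22,23,24,25,26,27,28,29,30,31): XOR of data positions = 1⊕1⊕1⊕0⊕0⊕1⊕0⊕0⊕0⊕1⊕0⊕1⊕1⊕1⊕0 = 0
Codeword: 0010111100010000111001000101110

0010111100010000111001000101110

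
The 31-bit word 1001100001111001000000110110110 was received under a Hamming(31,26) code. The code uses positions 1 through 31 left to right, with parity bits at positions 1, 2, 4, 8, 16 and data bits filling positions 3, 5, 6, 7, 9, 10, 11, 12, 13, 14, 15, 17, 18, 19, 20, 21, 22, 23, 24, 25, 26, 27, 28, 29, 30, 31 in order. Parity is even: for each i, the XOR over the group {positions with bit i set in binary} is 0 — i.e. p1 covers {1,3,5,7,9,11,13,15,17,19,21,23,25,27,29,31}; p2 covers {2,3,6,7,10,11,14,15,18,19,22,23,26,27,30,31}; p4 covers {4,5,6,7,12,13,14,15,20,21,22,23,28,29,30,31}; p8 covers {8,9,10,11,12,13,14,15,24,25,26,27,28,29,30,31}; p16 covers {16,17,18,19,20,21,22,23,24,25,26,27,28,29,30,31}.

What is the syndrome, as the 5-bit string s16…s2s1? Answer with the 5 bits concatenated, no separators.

11101

s1 (pos 1,3,5,7,9,11,13,15,17,19,21,23,25,27,29,31): 1⊕0⊕1⊕0⊕0⊕1⊕1⊕0⊕0⊕0⊕0⊕1⊕0⊕1⊕1⊕0 = 1
s2 (pos 2,3,6,7,10,11,14,15,18,19,22,23,26,27,30,31): 0⊕0⊕0⊕0⊕1⊕1⊕0⊕0⊕0⊕0⊕0⊕1⊕1⊕1⊕1⊕0 = 0
s4 (pos 4,5,6,7,12,13,14,15,20,21,22,23,28,29,30,31): 1⊕1⊕0⊕0⊕1⊕1⊕0⊕0⊕0⊕0⊕0⊕1⊕0⊕1⊕1⊕0 = 1
s8 (pos 8,9,10,11,12,13,14,15,24,25,26,27,28,29,30,31): 0⊕0⊕1⊕1⊕1⊕1⊕0⊕0⊕1⊕0⊕1⊕1⊕0⊕1⊕1⊕0 = 1
s16 (pos 16,17,18,19,20,21,22,23,24,25,26,27,28,29,30,31): 1⊕0⊕0⊕0⊕0⊕0⊕0⊕1⊕1⊕0⊕1⊕1⊕0⊕1⊕1⊕0 = 1
Syndrome s16…s1 = 11101 → error at position 29.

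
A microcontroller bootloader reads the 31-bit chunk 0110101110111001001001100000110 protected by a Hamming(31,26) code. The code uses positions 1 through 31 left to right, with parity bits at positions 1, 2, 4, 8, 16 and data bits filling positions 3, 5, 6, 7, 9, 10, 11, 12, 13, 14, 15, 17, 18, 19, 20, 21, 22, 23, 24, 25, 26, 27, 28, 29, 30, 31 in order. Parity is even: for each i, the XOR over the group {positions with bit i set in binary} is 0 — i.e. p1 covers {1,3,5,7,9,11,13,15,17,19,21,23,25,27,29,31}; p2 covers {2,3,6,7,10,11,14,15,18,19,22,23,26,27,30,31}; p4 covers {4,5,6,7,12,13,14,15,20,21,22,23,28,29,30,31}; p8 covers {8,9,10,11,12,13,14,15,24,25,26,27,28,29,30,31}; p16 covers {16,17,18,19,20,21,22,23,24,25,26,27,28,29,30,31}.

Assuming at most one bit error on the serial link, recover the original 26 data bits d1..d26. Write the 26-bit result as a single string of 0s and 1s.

11010011100001001100000110

s1 (pos 1,3,5,7,9,11,13,15,17,19,21,23,25,27,29,31): 0⊕1⊕1⊕1⊕1⊕1⊕1⊕0⊕0⊕1⊕0⊕1⊕0⊕0⊕1⊕0 = 1
s2 (pos 2,3,6,7,10,11,14,15,18,19,22,23,26,27,30,31): 1⊕1⊕0⊕1⊕0⊕1⊕0⊕0⊕0⊕1⊕1⊕1⊕0⊕0⊕1⊕0 = 0
s4 (pos 4,5,6,7,12,13,14,15,20,21,22,23,28,29,30,31): 0⊕1⊕0⊕1⊕1⊕1⊕0⊕0⊕0⊕0⊕1⊕1⊕0⊕1⊕1⊕0 = 0
s8 (pos 8,9,10,11,12,13,14,15,24,25,26,27,28,29,30,31): 1⊕1⊕0⊕1⊕1⊕1⊕0⊕0⊕0⊕0⊕0⊕0⊕0⊕1⊕1⊕0 = 1
s16 (pos 16,17,18,19,20,21,22,23,24,25,26,27,28,29,30,31): 1⊕0⊕0⊕1⊕0⊕0⊕1⊕1⊕0⊕0⊕0⊕0⊕0⊕1⊕1⊕0 = 0
Syndrome s16…s1 = 01001 → error at position 9.
Flip position 9: 0110101110111001001001100000110 → 0110101100111001001001100000110
Read data bits from positions 3,5,6,7,9,10,11,12,13,14,15,17,18,19,20,21,22,23,24,25,26,27,28,29,30,31: 11010011100001001100000110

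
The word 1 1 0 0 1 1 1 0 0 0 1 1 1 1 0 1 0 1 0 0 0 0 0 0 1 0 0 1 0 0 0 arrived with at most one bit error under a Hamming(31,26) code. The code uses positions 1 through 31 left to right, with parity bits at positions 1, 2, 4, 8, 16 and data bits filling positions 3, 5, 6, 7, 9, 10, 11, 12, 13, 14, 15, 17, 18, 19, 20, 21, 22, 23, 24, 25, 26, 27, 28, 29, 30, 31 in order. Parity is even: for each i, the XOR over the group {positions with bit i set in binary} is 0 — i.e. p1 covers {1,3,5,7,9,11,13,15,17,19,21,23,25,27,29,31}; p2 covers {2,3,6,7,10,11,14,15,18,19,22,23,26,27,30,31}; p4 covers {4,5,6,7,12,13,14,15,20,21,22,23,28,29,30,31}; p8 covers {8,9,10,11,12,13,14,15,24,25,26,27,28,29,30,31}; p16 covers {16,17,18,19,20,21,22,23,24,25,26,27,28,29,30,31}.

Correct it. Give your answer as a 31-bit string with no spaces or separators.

s1 (pos 1,3,5,7,9,11,13,15,17,19,21,23,25,27,29,31): 1⊕0⊕1⊕1⊕0⊕1⊕1⊕0⊕0⊕0⊕0⊕0⊕1⊕0⊕0⊕0 = 0
s2 (pos 2,3,6,7,10,11,14,15,18,19,22,23,26,27,30,31): 1⊕0⊕1⊕1⊕0⊕1⊕1⊕0⊕1⊕0⊕0⊕0⊕0⊕0⊕0⊕0 = 0
s4 (pos 4,5,6,7,12,13,14,15,20,21,22,23,28,29,30,31): 0⊕1⊕1⊕1⊕1⊕1⊕1⊕0⊕0⊕0⊕0⊕0⊕1⊕0⊕0⊕0 = 1
s8 (pos 8,9,10,11,12,13,14,15,24,25,26,27,28,29,30,31): 0⊕0⊕0⊕1⊕1⊕1⊕1⊕0⊕0⊕1⊕0⊕0⊕1⊕0⊕0⊕0 = 0
s16 (pos 16,17,18,19,20,21,22,23,24,25,26,27,28,29,30,31): 1⊕0⊕1⊕0⊕0⊕0⊕0⊕0⊕0⊕1⊕0⊕0⊕1⊕0⊕0⊕0 = 0
Syndrome s16…s1 = 00100 → error at position 4.
Flip position 4: 1100111000111101010000001001000 → 1101111000111101010000001001000

1101111000111101010000001001000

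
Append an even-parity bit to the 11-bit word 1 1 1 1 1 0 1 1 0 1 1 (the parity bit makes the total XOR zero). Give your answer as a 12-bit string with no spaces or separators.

XOR of the 11 data bits: 1⊕1⊕1⊕1⊕1⊕0⊕1⊕1⊕0⊕1⊕1 = 1
Parity bit = 1 (so all 12 bits XOR to 0).

111110110111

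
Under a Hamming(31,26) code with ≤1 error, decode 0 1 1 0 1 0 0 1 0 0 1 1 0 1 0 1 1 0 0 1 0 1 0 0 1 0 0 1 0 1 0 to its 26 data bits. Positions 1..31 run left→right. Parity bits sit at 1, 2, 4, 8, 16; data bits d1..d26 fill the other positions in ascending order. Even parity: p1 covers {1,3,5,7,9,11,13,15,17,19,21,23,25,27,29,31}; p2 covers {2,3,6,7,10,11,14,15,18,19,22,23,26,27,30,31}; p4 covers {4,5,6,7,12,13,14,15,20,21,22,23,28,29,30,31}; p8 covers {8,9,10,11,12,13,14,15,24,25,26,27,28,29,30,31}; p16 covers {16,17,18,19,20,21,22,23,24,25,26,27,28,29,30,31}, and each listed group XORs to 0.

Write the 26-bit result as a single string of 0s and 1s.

11000011010100101001001110

s1 (pos 1,3,5,7,9,11,13,15,17,19,21,23,25,27,29,31): 0⊕1⊕1⊕0⊕0⊕1⊕0⊕0⊕1⊕0⊕0⊕0⊕1⊕0⊕0⊕0 = 1
s2 (pos 2,3,6,7,10,11,14,15,18,19,22,23,26,27,30,31): 1⊕1⊕0⊕0⊕0⊕1⊕1⊕0⊕0⊕0⊕1⊕0⊕0⊕0⊕1⊕0 = 0
s4 (pos 4,5,6,7,12,13,14,15,20,21,22,23,28,29,30,31): 0⊕1⊕0⊕0⊕1⊕0⊕1⊕0⊕1⊕0⊕1⊕0⊕1⊕0⊕1⊕0 = 1
s8 (pos 8,9,10,11,12,13,14,15,24,25,26,27,28,29,30,31): 1⊕0⊕0⊕1⊕1⊕0⊕1⊕0⊕0⊕1⊕0⊕0⊕1⊕0⊕1⊕0 = 1
s16 (pos 16,17,18,19,20,21,22,23,24,25,26,27,28,29,30,31): 1⊕1⊕0⊕0⊕1⊕0⊕1⊕0⊕0⊕1⊕0⊕0⊕1⊕0⊕1⊕0 = 1
Syndrome s16…s1 = 11101 → error at position 29.
Flip position 29: 0110100100110101100101001001010 → 0110100100110101100101001001110
Read data bits from positions 3,5,6,7,9,10,11,12,13,14,15,17,18,19,20,21,22,23,24,25,26,27,28,29,30,31: 11000011010100101001001110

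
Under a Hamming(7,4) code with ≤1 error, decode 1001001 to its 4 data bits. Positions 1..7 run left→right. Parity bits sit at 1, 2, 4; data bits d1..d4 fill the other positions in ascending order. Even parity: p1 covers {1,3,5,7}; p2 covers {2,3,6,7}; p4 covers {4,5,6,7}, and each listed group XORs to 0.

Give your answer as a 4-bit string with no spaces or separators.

0001

s1 (pos 1,3,5,7): 1⊕0⊕0⊕1 = 0
s2 (pos 2,3,6,7): 0⊕0⊕0⊕1 = 1
s4 (pos 4,5,6,7): 1⊕0⊕0⊕1 = 0
Syndrome s4…s1 = 010 → error at position 2.
Flip position 2: 1001001 → 1101001
Read data bits from positions 3,5,6,7: 0001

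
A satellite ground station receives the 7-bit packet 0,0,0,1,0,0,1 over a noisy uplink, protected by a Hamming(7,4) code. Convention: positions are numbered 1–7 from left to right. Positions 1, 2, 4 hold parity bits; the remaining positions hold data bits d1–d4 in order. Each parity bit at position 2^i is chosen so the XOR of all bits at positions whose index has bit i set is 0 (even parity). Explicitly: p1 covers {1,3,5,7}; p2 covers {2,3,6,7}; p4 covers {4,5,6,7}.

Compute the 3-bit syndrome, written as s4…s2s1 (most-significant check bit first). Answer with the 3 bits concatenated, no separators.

011

s1 (pos 1,3,5,7): 0⊕0⊕0⊕1 = 1
s2 (pos 2,3,6,7): 0⊕0⊕0⊕1 = 1
s4 (pos 4,5,6,7): 1⊕0⊕0⊕1 = 0
Syndrome s4…s1 = 011 → error at position 3.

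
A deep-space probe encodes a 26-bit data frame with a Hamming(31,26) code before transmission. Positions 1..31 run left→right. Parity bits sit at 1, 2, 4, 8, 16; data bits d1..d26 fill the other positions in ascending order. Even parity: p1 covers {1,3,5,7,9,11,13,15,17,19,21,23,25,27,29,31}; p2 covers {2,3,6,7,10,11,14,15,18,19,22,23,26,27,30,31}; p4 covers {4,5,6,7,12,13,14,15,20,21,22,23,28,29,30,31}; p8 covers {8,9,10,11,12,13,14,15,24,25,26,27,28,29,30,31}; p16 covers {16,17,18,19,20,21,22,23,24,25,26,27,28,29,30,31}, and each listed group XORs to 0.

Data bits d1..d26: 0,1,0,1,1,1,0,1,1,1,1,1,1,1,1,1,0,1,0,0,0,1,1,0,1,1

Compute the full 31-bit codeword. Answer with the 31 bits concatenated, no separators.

Place data at non-parity positions: p1 p2 0 p4 1 0 1 p8 1 1 0 1 1 1 1 p16 1 1 1 1 1 0 1 0 0 0 1 1 0 1 1
p1 (pos 1,3,5,7,9,11,13,15,17,19,21,23,25,27,29,31): XOR of data positions = 0⊕1⊕1⊕1⊕0⊕1⊕1⊕1⊕1⊕1⊕1⊕0⊕1⊕0⊕1 = 1
p2 (pos 2,3,6,7,10,11,14,15,18,19,22,23,26,27,30,31): XOR of data positions = 0⊕0⊕1⊕1⊕0⊕1⊕1⊕1⊕1⊕0⊕1⊕0⊕1⊕1⊕1 = 0
p4 (pos 4,5,6,7,12,13,14,15,20,21,22,23,28,29,30,31): XOR of data positions = 1⊕0⊕1⊕1⊕1⊕1⊕1⊕1⊕1⊕0⊕1⊕1⊕0⊕1⊕1 = 0
p8 (pos 8,9,10,11,12,13,14,15,24,25,26,27,28,29,30,31): XOR of data positions = 1⊕1⊕0⊕1⊕1⊕1⊕1⊕0⊕0⊕0⊕1⊕1⊕0⊕1⊕1 = 0
p16 (pos 16,17,18,19,20,21,22,23,24,25,26,27,28,29,30,31): XOR of data positions = 1⊕1⊕1⊕1⊕1⊕0⊕1⊕0⊕0⊕0⊕1⊕1⊕0⊕1⊕1 = 0
Codeword: 1000101011011110111110100011011

1000101011011110111110100011011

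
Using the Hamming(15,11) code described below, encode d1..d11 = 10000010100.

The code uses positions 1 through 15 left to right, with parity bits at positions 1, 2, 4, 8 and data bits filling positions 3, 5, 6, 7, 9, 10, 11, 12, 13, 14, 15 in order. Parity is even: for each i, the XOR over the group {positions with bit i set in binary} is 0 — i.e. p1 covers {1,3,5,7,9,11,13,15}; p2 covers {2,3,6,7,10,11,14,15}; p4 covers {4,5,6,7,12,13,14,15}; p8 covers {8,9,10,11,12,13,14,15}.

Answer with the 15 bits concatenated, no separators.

Place data at non-parity positions: p1 p2 1 p4 0 0 0 p8 0 0 1 0 1 0 0
p1 (pos 1,3,5,7,9,11,13,15): XOR of data positions = 1⊕0⊕0⊕0⊕1⊕1⊕0 = 1
p2 (pos 2,3,6,7,10,11,14,15): XOR of data positions = 1⊕0⊕0⊕0⊕1⊕0⊕0 = 0
p4 (pos 4,5,6,7,12,13,14,15): XOR of data positions = 0⊕0⊕0⊕0⊕1⊕0⊕0 = 1
p8 (pos 8,9,10,11,12,13,14,15): XOR of data positions = 0⊕0⊕1⊕0⊕1⊕0⊕0 = 0
Codeword: 101100000010100

101100000010100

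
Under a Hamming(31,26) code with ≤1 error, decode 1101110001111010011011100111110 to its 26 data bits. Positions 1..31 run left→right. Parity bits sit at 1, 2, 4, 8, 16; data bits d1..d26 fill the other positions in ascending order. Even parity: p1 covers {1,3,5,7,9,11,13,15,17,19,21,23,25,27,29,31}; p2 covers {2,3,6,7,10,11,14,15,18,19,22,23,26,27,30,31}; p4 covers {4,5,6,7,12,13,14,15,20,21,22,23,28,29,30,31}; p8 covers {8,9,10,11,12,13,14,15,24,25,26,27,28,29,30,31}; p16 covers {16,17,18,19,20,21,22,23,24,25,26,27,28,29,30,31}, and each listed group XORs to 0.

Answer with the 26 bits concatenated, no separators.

01100111101011011100111110

s1 (pos 1,3,5,7,9,11,13,15,17,19,21,23,25,27,29,31): 1⊕0⊕1⊕0⊕0⊕1⊕1⊕1⊕0⊕1⊕1⊕1⊕0⊕1⊕1⊕0 = 0
s2 (pos 2,3,6,7,10,11,14,15,18,19,22,23,26,27,30,31): 1⊕0⊕1⊕0⊕1⊕1⊕0⊕1⊕1⊕1⊕1⊕1⊕1⊕1⊕1⊕0 = 0
s4 (pos 4,5,6,7,12,13,14,15,20,21,22,23,28,29,30,31): 1⊕1⊕1⊕0⊕1⊕1⊕0⊕1⊕0⊕1⊕1⊕1⊕1⊕1⊕1⊕0 = 0
s8 (pos 8,9,10,11,12,13,14,15,24,25,26,27,28,29,30,31): 0⊕0⊕1⊕1⊕1⊕1⊕0⊕1⊕0⊕0⊕1⊕1⊕1⊕1⊕1⊕0 = 0
s16 (pos 16,17,18,19,20,21,22,23,24,25,26,27,28,29,30,31): 0⊕0⊕1⊕1⊕0⊕1⊕1⊕1⊕0⊕0⊕1⊕1⊕1⊕1⊕1⊕0 = 0
Syndrome s16…s1 = 00000 → no error.
Read data bits from positions 3,5,6,7,9,10,11,12,13,14,15,17,18,19,20,21,22,23,24,25,26,27,28,29,30,31: 01100111101011011100111110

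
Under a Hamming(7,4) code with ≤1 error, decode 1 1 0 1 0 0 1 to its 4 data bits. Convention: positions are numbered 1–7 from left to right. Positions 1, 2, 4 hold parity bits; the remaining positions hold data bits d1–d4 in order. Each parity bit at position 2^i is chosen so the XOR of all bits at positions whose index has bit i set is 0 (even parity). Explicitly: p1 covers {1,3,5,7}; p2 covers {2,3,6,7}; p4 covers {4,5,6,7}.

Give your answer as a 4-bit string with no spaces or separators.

s1 (pos 1,3,5,7): 1⊕0⊕0⊕1 = 0
s2 (pos 2,3,6,7): 1⊕0⊕0⊕1 = 0
s4 (pos 4,5,6,7): 1⊕0⊕0⊕1 = 0
Syndrome s4…s1 = 000 → no error.
Read data bits from positions 3,5,6,7: 0001

0001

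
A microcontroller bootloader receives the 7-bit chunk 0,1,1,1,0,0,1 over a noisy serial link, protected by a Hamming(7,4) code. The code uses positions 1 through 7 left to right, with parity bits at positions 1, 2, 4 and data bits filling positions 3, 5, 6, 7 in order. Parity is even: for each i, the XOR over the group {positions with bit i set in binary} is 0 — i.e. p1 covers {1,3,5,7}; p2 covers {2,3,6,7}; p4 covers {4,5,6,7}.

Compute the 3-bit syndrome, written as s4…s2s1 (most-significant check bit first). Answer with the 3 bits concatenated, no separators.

010

s1 (pos 1,3,5,7): 0⊕1⊕0⊕1 = 0
s2 (pos 2,3,6,7): 1⊕1⊕0⊕1 = 1
s4 (pos 4,5,6,7): 1⊕0⊕0⊕1 = 0
Syndrome s4…s1 = 010 → error at position 2.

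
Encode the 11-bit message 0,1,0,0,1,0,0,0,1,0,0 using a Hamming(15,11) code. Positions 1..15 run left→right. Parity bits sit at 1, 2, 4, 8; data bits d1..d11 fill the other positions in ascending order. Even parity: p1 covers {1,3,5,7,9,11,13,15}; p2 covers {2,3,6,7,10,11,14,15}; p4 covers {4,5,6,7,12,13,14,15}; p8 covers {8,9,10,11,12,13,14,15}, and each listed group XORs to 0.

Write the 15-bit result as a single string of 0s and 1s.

Place data at non-parity positions: p1 p2 0 p4 1 0 0 p8 1 0 0 0 1 0 0
p1 (pos 1,3,5,7,9,11,13,15): XOR of data positions = 0⊕1⊕0⊕1⊕0⊕1⊕0 = 1
p2 (pos 2,3,6,7,10,11,14,15): XOR of data positions = 0⊕0⊕0⊕0⊕0⊕0⊕0 = 0
p4 (pos 4,5,6,7,12,13,14,15): XOR of data positions = 1⊕0⊕0⊕0⊕1⊕0⊕0 = 0
p8 (pos 8,9,10,11,12,13,14,15): XOR of data positions = 1⊕0⊕0⊕0⊕1⊕0⊕0 = 0
Codeword: 100010001000100

100010001000100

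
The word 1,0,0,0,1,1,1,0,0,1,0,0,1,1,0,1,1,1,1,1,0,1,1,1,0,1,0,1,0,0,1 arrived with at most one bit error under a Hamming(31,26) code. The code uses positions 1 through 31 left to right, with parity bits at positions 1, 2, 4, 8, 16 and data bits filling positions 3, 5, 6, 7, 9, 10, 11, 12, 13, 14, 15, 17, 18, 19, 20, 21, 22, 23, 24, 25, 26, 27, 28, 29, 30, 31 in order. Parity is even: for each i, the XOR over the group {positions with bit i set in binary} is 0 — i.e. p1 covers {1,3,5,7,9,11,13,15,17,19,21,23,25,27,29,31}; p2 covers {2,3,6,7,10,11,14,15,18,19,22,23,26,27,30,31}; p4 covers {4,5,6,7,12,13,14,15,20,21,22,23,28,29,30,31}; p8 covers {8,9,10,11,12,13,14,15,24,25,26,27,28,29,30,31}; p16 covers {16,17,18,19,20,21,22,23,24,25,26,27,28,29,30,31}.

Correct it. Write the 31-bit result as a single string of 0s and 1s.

s1 (pos 1,3,5,7,9,11,13,15,17,19,21,23,25,27,29,31): 1⊕0⊕1⊕1⊕0⊕0⊕1⊕0⊕1⊕1⊕0⊕1⊕0⊕0⊕0⊕1 = 0
s2 (pos 2,3,6,7,10,11,14,15,18,19,22,23,26,27,30,31): 0⊕0⊕1⊕1⊕1⊕0⊕1⊕0⊕1⊕1⊕1⊕1⊕1⊕0⊕0⊕1 = 0
s4 (pos 4,5,6,7,12,13,14,15,20,21,22,23,28,29,30,31): 0⊕1⊕1⊕1⊕0⊕1⊕1⊕0⊕1⊕0⊕1⊕1⊕1⊕0⊕0⊕1 = 0
s8 (pos 8,9,10,11,12,13,14,15,24,25,26,27,28,29,30,31): 0⊕0⊕1⊕0⊕0⊕1⊕1⊕0⊕1⊕0⊕1⊕0⊕1⊕0⊕0⊕1 = 1
s16 (pos 16,17,18,19,20,21,22,23,24,25,26,27,28,29,30,31): 1⊕1⊕1⊕1⊕1⊕0⊕1⊕1⊕1⊕0⊕1⊕0⊕1⊕0⊕0⊕1 = 1
Syndrome s16…s1 = 11000 → error at position 24.
Flip position 24: 1000111001001101111101110101001 → 1000111001001101111101100101001

1000111001001101111101100101001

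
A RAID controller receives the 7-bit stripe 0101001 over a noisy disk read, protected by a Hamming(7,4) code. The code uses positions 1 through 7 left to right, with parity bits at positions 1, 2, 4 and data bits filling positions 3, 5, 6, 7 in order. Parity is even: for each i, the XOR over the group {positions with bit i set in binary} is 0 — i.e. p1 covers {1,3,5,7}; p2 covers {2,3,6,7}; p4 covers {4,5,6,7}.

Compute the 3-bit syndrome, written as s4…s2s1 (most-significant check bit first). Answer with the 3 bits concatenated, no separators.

s1 (pos 1,3,5,7): 0⊕0⊕0⊕1 = 1
s2 (pos 2,3,6,7): 1⊕0⊕0⊕1 = 0
s4 (pos 4,5,6,7): 1⊕0⊕0⊕1 = 0
Syndrome s4…s1 = 001 → error at position 1.

001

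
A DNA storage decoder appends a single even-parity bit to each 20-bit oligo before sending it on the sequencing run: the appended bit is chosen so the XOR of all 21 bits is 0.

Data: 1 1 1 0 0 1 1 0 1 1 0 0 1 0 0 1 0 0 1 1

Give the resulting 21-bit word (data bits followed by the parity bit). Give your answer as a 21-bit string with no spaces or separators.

111001101100100100111

XOR of the 20 data bits: 1⊕1⊕1⊕0⊕0⊕1⊕1⊕0⊕1⊕1⊕0⊕0⊕1⊕0⊕0⊕1⊕0⊕0⊕1⊕1 = 1
Parity bit = 1 (so all 21 bits XOR to 0).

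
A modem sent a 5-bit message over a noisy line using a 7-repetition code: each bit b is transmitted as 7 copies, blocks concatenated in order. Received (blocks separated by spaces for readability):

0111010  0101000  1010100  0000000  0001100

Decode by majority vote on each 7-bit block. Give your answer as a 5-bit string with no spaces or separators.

Block 1 (0111010): 4 ones → 1
Block 2 (0101000): 2 ones → 0
Block 3 (1010100): 3 ones → 0
Block 4 (0000000): 0 ones → 0
Block 5 (0001100): 2 ones → 0

10000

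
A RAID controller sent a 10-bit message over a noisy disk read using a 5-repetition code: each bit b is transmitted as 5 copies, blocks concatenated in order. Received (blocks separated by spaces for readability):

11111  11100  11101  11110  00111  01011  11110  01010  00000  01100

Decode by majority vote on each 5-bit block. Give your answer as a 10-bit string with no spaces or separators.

Block 1 (11111): 5 ones → 1
Block 2 (11100): 3 ones → 1
Block 3 (11101): 4 ones → 1
Block 4 (11110): 4 ones → 1
Block 5 (00111): 3 ones → 1
Block 6 (01011): 3 ones → 1
Block 7 (11110): 4 ones → 1
Block 8 (01010): 2 ones → 0
Block 9 (00000): 0 ones → 0
Block 10 (01100): 2 ones → 0

1111111000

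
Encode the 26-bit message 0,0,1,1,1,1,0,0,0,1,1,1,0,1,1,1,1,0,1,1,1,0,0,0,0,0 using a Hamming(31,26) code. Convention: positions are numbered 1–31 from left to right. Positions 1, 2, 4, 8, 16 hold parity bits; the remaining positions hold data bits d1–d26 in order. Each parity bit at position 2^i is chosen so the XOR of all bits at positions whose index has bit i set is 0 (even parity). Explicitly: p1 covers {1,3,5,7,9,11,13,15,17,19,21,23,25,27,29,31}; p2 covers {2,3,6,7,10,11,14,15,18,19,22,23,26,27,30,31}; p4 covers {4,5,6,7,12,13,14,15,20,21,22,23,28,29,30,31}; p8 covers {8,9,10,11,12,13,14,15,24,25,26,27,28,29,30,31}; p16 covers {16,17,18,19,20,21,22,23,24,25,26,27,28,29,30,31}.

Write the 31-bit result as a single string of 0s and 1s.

Place data at non-parity positions: p1 p2 0 p4 0 1 1 p8 1 1 0 0 0 1 1 p16 1 0 1 1 1 1 0 1 1 1 0 0 0 0 0
p1 (pos 1,3,5,7,9,11,13,15,17,19,21,23,25,27,29,31): XOR of data positions = 0⊕0⊕1⊕1⊕0⊕0⊕1⊕1⊕1⊕1⊕0⊕1⊕0⊕0⊕0 = 1
p2 (pos 2,3,6,7,10,11,14,15,18,19,22,23,26,27,30,31): XOR of data positions = 0⊕1⊕1⊕1⊕0⊕1⊕1⊕0⊕1⊕1⊕0⊕1⊕0⊕0⊕0 = 0
p4 (pos 4,5,6,7,12,13,14,15,20,21,22,23,28,29,30,31): XOR of data positions = 0⊕1⊕1⊕0⊕0⊕1⊕1⊕1⊕1⊕1⊕0⊕0⊕0⊕0⊕0 = 1
p8 (pos 8,9,10,11,12,13,14,15,24,25,26,27,28,29,30,31): XOR of data positions = 1⊕1⊕0⊕0⊕0⊕1⊕1⊕1⊕1⊕1⊕0⊕0⊕0⊕0⊕0 = 1
p16 (pos 16,17,18,19,20,21,22,23,24,25,26,27,28,29,30,31): XOR of data positions = 1⊕0⊕1⊕1⊕1⊕1⊕0⊕1⊕1⊕1⊕0⊕0⊕0⊕0⊕0 = 0
Codeword: 1001011111000110101111011100000

1001011111000110101111011100000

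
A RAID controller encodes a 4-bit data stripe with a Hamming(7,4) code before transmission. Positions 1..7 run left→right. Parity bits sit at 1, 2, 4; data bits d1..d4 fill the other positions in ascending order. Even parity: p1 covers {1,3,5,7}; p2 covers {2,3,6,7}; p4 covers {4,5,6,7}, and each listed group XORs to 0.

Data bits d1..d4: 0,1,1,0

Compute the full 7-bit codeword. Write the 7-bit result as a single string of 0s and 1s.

1100110

Place data at non-parity positions: p1 p2 0 p4 1 1 0
p1 (pos 1,3,5,7): XOR of data positions = 0⊕1⊕0 = 1
p2 (pos 2,3,6,7): XOR of data positions = 0⊕1⊕0 = 1
p4 (pos 4,5,6,7): XOR of data positions = 1⊕1⊕0 = 0
Codeword: 1100110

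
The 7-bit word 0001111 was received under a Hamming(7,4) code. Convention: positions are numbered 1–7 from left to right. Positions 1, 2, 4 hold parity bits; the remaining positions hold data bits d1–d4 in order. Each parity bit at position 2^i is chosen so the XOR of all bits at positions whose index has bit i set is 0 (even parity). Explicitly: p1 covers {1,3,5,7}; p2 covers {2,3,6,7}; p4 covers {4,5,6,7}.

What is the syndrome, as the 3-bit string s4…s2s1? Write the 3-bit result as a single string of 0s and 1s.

s1 (pos 1,3,5,7): 0⊕0⊕1⊕1 = 0
s2 (pos 2,3,6,7): 0⊕0⊕1⊕1 = 0
s4 (pos 4,5,6,7): 1⊕1⊕1⊕1 = 0
Syndrome s4…s1 = 000 → no error.

000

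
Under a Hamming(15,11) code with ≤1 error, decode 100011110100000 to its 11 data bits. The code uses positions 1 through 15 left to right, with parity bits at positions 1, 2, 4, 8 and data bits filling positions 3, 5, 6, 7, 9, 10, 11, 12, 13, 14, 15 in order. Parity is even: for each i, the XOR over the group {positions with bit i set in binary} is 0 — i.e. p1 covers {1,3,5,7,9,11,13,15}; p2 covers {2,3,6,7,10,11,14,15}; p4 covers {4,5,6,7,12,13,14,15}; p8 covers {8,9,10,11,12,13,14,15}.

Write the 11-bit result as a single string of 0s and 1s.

01100100000

s1 (pos 1,3,5,7,9,11,13,15): 1⊕0⊕1⊕1⊕0⊕0⊕0⊕0 = 1
s2 (pos 2,3,6,7,10,11,14,15): 0⊕0⊕1⊕1⊕1⊕0⊕0⊕0 = 1
s4 (pos 4,5,6,7,12,13,14,15): 0⊕1⊕1⊕1⊕0⊕0⊕0⊕0 = 1
s8 (pos 8,9,10,11,12,13,14,15): 1⊕0⊕1⊕0⊕0⊕0⊕0⊕0 = 0
Syndrome s8…s1 = 0111 → error at position 7.
Flip position 7: 100011110100000 → 100011010100000
Read data bits from positions 3,5,6,7,9,10,11,12,13,14,15: 01100100000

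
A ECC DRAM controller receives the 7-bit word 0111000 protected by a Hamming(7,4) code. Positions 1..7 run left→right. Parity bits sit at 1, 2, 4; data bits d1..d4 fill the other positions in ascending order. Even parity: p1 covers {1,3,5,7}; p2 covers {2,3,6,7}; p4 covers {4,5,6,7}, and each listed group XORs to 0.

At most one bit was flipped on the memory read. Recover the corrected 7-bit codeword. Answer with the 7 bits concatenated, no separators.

0111100

s1 (pos 1,3,5,7): 0⊕1⊕0⊕0 = 1
s2 (pos 2,3,6,7): 1⊕1⊕0⊕0 = 0
s4 (pos 4,5,6,7): 1⊕0⊕0⊕0 = 1
Syndrome s4…s1 = 101 → error at position 5.
Flip position 5: 0111000 → 0111100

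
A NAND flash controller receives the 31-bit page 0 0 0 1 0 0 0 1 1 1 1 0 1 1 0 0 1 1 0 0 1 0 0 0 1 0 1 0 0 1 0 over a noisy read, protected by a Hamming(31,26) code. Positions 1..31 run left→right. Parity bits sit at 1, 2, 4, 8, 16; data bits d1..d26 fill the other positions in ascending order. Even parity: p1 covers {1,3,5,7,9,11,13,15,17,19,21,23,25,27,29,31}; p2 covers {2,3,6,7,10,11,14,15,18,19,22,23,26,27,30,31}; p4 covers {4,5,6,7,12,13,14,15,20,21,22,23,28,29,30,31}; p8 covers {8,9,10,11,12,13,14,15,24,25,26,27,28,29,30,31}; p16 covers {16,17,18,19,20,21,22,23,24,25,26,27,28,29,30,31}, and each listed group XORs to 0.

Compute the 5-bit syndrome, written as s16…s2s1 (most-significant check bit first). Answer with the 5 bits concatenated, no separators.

01101

s1 (pos 1,3,5,7,9,11,13,15,17,19,21,23,25,27,29,31): 0⊕0⊕0⊕0⊕1⊕1⊕1⊕0⊕1⊕0⊕1⊕0⊕1⊕1⊕0⊕0 = 1
s2 (pos 2,3,6,7,10,11,14,15,18,19,22,23,26,27,30,31): 0⊕0⊕0⊕0⊕1⊕1⊕1⊕0⊕1⊕0⊕0⊕0⊕0⊕1⊕1⊕0 = 0
s4 (pos 4,5,6,7,12,13,14,15,20,21,22,23,28,29,30,31): 1⊕0⊕0⊕0⊕0⊕1⊕1⊕0⊕0⊕1⊕0⊕0⊕0⊕0⊕1⊕0 = 1
s8 (pos 8,9,10,11,12,13,14,15,24,25,26,27,28,29,30,31): 1⊕1⊕1⊕1⊕0⊕1⊕1⊕0⊕0⊕1⊕0⊕1⊕0⊕0⊕1⊕0 = 1
s16 (pos 16,17,18,19,20,21,22,23,24,25,26,27,28,29,30,31): 0⊕1⊕1⊕0⊕0⊕1⊕0⊕0⊕0⊕1⊕0⊕1⊕0⊕0⊕1⊕0 = 0
Syndrome s16…s1 = 01101 → error at position 13.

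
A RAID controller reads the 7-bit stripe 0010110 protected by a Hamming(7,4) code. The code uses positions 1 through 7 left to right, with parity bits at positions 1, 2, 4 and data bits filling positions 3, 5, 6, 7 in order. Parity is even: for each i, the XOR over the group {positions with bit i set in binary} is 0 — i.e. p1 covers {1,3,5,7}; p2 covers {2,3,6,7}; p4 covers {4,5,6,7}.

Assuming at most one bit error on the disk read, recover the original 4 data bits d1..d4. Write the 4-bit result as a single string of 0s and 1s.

s1 (pos 1,3,5,7): 0⊕1⊕1⊕0 = 0
s2 (pos 2,3,6,7): 0⊕1⊕1⊕0 = 0
s4 (pos 4,5,6,7): 0⊕1⊕1⊕0 = 0
Syndrome s4…s1 = 000 → no error.
Read data bits from positions 3,5,6,7: 1110

1110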